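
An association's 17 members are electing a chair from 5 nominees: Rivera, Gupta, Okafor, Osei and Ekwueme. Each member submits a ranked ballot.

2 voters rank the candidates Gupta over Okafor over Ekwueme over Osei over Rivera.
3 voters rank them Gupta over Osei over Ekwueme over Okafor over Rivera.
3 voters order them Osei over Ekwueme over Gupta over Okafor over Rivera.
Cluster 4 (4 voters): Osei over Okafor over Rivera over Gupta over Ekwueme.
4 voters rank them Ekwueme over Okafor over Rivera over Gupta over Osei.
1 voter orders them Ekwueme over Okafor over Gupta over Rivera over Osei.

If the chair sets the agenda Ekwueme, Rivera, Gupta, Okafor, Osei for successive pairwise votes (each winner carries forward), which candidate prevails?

Osei

Round 1: Ekwueme vs Rivera — 13–4, Ekwueme advances.
Round 2: Ekwueme vs Gupta — 8–9, Gupta advances.
Round 3: Gupta vs Okafor — 8–9, Okafor advances.
Round 4: Okafor vs Osei — 7–10, Osei advances.
Osei survives the agenda.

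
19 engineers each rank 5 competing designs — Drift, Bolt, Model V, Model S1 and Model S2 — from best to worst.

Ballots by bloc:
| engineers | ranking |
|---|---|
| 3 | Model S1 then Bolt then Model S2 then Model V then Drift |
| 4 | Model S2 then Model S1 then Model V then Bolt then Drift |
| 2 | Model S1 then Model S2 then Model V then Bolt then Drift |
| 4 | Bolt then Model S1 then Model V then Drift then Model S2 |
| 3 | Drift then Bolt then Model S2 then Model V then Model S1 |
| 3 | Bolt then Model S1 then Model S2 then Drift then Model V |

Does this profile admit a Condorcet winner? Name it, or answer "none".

Head-to-head results (19 engineers):
Drift vs Bolt: Bolt, 16–3.
Drift vs Model V: Model V, 13–6.
Drift vs Model S1: Model S1, 16–3.
Drift vs Model S2: Model S2 wins 12–7.
Bolt vs Model V: Bolt, 13–6.
Bolt–Model S1: Bolt 10–9.
Bolt vs Model S2: Bolt wins 13–6.
Model V vs Model S1: Model S1 wins 16–3.
Model V vs Model S2: Model S2 wins 15–4.
Model S1 vs Model S2: Model S1, 12–7.
Bolt wins every pairwise contest, so Bolt is the Condorcet winner.

Bolt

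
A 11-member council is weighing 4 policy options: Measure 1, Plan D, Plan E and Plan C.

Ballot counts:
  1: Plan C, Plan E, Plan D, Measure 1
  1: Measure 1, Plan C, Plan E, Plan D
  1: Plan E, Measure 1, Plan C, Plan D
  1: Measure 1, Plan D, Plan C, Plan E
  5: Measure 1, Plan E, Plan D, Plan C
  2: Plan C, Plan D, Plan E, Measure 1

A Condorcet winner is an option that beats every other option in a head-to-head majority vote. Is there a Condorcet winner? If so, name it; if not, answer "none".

Head-to-head results (11 council members):
Measure 1 vs Plan D: 1+1+1+5 = 8 for Measure 1, 3 for Plan D — Measure 1 by 8–3.
Measure 1 vs Plan E: Measure 1 preferred on 1+1+5 = 7 ballots; Measure 1 wins 7–4.
Measure 1 vs Plan C: 1+1+1+5 = 8 for Measure 1, 3 for Plan C — Measure 1 by 8–3.
Plan D vs Plan E: 1+2 = 3 for Plan D, 8 for Plan E — Plan E by 8–3.
Plan D vs Plan C: 6 to 5, Plan D.
Plan E vs Plan C: Plan E preferred on 1+5 = 6 ballots; Plan E wins 6–5.
Measure 1 beats each of Plan D, Plan E, Plan C — Measure 1 is the Condorcet winner.

Measure 1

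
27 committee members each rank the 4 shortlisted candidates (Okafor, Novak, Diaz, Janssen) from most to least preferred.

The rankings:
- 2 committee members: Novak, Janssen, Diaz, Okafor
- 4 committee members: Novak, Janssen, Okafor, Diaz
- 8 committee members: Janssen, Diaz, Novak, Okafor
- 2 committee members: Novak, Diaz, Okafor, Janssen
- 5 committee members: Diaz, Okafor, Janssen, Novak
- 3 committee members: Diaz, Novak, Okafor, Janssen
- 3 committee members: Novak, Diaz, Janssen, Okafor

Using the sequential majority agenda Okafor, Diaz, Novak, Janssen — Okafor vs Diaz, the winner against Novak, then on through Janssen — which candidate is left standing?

Round 1: Okafor vs Diaz — 4–23, Diaz advances.
Round 2: Diaz vs Novak — 16–11, Diaz advances.
Round 3: Diaz vs Janssen — 13–14, Janssen advances.
The agenda winner is Janssen.

Janssen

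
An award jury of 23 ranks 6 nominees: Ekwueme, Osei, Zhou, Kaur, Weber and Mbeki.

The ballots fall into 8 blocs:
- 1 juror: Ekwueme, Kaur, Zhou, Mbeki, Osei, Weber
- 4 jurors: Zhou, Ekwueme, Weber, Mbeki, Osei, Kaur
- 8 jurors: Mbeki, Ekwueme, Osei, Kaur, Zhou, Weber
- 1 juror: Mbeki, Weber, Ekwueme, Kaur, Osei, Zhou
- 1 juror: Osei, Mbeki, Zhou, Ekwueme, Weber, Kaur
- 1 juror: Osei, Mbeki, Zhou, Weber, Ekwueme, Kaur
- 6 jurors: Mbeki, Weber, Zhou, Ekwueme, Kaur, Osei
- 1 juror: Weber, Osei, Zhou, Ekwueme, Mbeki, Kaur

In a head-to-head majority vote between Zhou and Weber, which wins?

Ballots ranking Zhou above Weber: 1 + 4 + 8 + 1 + 1 = 15.
Ballots ranking Weber above Zhou: 23 − 15 = 8.
Zhou wins the head-to-head 15–8.

Zhou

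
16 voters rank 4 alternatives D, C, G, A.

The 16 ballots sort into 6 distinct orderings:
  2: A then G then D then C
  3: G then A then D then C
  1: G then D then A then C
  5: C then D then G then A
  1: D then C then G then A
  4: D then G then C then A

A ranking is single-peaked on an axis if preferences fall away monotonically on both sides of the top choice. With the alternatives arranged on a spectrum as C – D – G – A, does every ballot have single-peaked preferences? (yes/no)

yes

Axis positions: C=1, D=2, G=3, A=4.
Cluster 1 (peak A at position 4): ranking walks positions 4-3-2-1, expanding outward from the peak — single-peaked.
Cluster 2 (peak G at position 3): ranking walks positions 3-4-2-1, expanding outward from the peak — single-peaked.
Cluster 3 (peak G at position 3): ranking walks positions 3-2-4-1, expanding outward from the peak — single-peaked.
Cluster 4 (peak C at position 1): ranking walks positions 1-2-3-4, expanding outward from the peak — single-peaked.
Cluster 5 (peak D at position 2): ranking walks positions 2-1-3-4, expanding outward from the peak — single-peaked.
Cluster 6 (peak D at position 2): ranking walks positions 2-3-1-4, expanding outward from the peak — single-peaked.
Every ranking is single-peaked on this axis.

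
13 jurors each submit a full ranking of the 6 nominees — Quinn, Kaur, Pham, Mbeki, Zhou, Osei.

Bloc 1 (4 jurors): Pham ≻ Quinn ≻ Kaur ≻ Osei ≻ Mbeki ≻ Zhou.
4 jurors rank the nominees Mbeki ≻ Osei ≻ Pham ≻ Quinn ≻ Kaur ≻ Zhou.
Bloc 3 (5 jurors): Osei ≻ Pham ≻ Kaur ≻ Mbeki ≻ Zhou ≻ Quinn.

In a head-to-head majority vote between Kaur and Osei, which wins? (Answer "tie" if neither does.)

Osei

Ballots ranking Kaur above Osei: 4.
Ballots ranking Osei above Kaur: 13 − 4 = 9.
Osei wins the head-to-head 9–4.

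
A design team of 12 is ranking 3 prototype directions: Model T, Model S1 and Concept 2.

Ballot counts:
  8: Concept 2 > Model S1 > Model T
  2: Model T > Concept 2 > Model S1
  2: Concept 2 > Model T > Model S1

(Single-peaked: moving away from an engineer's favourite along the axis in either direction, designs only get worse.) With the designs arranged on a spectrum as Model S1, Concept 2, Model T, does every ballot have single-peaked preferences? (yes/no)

Axis positions: Model S1=1, Concept 2=2, Model T=3.
Group 1 (peak Concept 2 at position 2): ranking walks positions 2-1-3, expanding outward from the peak — single-peaked.
Group 2 (peak Model T at position 3): ranking walks positions 3-2-1, expanding outward from the peak — single-peaked.
Group 3 (peak Concept 2 at position 2): ranking walks positions 2-3-1, expanding outward from the peak — single-peaked.
Every ranking is single-peaked on this axis.

yes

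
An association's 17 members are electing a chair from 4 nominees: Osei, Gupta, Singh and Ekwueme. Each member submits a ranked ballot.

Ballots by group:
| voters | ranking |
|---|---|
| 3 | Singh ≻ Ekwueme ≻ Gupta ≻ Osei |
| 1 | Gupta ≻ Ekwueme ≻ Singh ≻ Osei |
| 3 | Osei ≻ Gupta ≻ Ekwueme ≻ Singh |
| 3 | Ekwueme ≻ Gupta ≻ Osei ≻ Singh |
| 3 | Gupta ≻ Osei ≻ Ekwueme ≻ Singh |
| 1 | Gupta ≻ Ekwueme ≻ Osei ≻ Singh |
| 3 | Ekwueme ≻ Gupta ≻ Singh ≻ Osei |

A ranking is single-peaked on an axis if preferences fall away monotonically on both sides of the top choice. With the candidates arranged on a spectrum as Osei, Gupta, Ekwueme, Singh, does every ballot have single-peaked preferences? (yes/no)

yes

Axis positions: Osei=1, Gupta=2, Ekwueme=3, Singh=4.
Group 1 (peak Singh at position 4): ranking walks positions 4-3-2-1, expanding outward from the peak — single-peaked.
Group 2 (peak Gupta at position 2): ranking walks positions 2-3-4-1, expanding outward from the peak — single-peaked.
Group 3 (peak Osei at position 1): ranking walks positions 1-2-3-4, expanding outward from the peak — single-peaked.
Group 4 (peak Ekwueme at position 3): ranking walks positions 3-2-1-4, expanding outward from the peak — single-peaked.
Group 5 (peak Gupta at position 2): ranking walks positions 2-1-3-4, expanding outward from the peak — single-peaked.
Group 6 (peak Gupta at position 2): ranking walks positions 2-3-1-4, expanding outward from the peak — single-peaked.
Group 7 (peak Ekwueme at position 3): ranking walks positions 3-2-4-1, expanding outward from the peak — single-peaked.
Every ranking is single-peaked on this axis.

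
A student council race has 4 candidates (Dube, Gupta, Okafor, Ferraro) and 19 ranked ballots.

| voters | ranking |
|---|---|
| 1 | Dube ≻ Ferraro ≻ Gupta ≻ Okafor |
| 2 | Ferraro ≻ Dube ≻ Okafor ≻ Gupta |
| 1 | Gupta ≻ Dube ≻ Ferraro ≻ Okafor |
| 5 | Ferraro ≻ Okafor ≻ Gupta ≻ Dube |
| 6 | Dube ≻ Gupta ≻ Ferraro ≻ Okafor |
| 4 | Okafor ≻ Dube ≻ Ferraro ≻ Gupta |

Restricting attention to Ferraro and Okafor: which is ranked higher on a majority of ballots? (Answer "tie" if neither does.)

Ballots ranking Ferraro above Okafor: 1 + 2 + 1 + 5 + 6 = 15.
Ballots ranking Okafor above Ferraro: 19 − 15 = 4.
Ferraro wins the head-to-head 15–4.

Ferraro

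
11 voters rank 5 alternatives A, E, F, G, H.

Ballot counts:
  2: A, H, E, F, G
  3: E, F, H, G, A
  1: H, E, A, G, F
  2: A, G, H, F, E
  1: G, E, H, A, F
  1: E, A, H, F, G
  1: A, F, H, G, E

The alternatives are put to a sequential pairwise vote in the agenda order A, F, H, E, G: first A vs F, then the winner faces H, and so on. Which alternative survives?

Round 1: A vs F — 8–3, A advances.
Round 2: A vs H — 6–5, A advances.
Round 3: A vs E — 5–6, E advances.
Round 4: E vs G — 7–4, E advances.
The agenda winner is E.

E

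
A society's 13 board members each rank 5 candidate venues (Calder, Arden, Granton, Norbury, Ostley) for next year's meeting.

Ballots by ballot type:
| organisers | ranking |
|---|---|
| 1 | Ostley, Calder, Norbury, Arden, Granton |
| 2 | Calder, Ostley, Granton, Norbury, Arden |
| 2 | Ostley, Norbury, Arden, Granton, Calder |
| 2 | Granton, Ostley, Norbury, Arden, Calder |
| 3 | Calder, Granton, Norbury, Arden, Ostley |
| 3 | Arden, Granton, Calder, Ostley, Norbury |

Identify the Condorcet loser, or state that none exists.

Head-to-head results (13 organisers):
Calder vs Arden: 6 to 7, Arden.
Calder–Granton: Granton 7–6.
Calder vs Norbury: Calder, 9–4.
Calder–Ostley: Calder 8–5.
Arden–Granton: Granton 7–6.
Arden vs Norbury: Norbury wins 10–3.
Arden–Ostley: Ostley 7–6.
Granton vs Norbury: Granton wins 10–3.
Granton vs Ostley: 2+3+3 = 8 for Granton, 5 for Ostley — Granton by 8–5.
Norbury vs Ostley: Ostley wins 10–3.
Every city wins at least one matchup (Calder beats Norbury; Arden beats Calder; Granton beats Calder; Norbury beats Arden; Ostley beats Arden), so there is no Condorcet loser.

none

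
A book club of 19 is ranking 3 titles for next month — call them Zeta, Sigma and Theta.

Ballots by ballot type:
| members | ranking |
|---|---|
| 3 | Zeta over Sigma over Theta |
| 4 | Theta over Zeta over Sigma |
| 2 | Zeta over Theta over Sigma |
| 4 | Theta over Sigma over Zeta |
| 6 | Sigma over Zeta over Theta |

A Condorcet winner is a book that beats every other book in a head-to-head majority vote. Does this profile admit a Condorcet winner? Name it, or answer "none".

Check each pair by majority over 19 ballots:
Zeta vs Sigma: 9 to 10, Sigma.
Zeta vs Theta: Zeta is ranked higher on 3+2+6 = 11 ballots, Theta on 8. Zeta wins 11–8.
Sigma vs Theta: Sigma is ranked higher on 3+6 = 9 ballots, Theta on 10. Theta wins 10–9.
No book is unbeaten: Zeta loses to Sigma; Sigma loses to Theta; Theta loses to Zeta. In particular Zeta → Theta → Sigma → Zeta is a majority cycle — no Condorcet winner exists.

none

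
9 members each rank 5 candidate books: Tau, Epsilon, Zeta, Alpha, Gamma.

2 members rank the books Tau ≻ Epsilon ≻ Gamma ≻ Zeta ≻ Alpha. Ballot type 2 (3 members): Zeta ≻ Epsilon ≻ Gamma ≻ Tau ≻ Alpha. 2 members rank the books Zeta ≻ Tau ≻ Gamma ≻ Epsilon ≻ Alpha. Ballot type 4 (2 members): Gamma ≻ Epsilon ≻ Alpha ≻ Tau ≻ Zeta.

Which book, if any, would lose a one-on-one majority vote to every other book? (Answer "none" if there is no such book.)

Pairwise majorities:
Tau vs Epsilon: 4 to 5, Epsilon.
Tau–Zeta: Zeta 5–4.
Tau–Alpha: Tau 7–2.
Tau vs Gamma: Tau preferred on 2+2 = 4 ballots; Gamma wins 5–4.
Epsilon vs Zeta: Zeta wins 5–4.
Epsilon vs Alpha: Epsilon is ranked higher on 2+3+2+2 = 9 ballots, Alpha on 0. Epsilon wins 9–0.
Epsilon vs Gamma: Epsilon, 5–4.
Zeta vs Alpha: Zeta wins 7–2.
Zeta–Gamma: Zeta 5–4.
Alpha vs Gamma: Alpha is ranked higher on 0 ballots, Gamma on 9. Gamma wins 9–0.
Only Alpha has no wins; Alpha is the Condorcet loser.

Alpha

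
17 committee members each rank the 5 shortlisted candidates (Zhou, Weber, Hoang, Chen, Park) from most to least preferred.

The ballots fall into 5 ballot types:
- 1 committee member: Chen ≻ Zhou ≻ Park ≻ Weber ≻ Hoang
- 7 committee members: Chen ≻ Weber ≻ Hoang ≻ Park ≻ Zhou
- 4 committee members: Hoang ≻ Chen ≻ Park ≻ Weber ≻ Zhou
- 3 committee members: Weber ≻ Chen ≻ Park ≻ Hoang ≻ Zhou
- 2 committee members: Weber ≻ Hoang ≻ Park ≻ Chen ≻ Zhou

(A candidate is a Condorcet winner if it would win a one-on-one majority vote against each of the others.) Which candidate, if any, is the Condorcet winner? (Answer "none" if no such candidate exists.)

Check each pair by majority over 17 ballots:
Zhou vs Weber: 1 to 16, Weber.
Zhou vs Hoang: 1 to 16, Hoang.
Zhou vs Chen: 0 for Zhou, 17 for Chen — Chen by 17–0.
Zhou vs Park: Zhou is ranked higher on 1 ballot, Park on 16. Park wins 16–1.
Weber vs Hoang: 1+7+3+2 = 13 for Weber, 4 for Hoang — Weber by 13–4.
Weber vs Chen: 5 to 12, Chen.
Weber vs Park: 7+3+2 = 12 for Weber, 5 for Park — Weber by 12–5.
Hoang vs Chen: 6 to 11, Chen.
Hoang vs Park: Hoang preferred on 7+4+2 = 13 ballots; Hoang wins 13–4.
Chen vs Park: Chen preferred on 1+7+4+3 = 15 ballots; Chen wins 15–2.
Chen wins every pairwise contest, so Chen is the Condorcet winner.

Chen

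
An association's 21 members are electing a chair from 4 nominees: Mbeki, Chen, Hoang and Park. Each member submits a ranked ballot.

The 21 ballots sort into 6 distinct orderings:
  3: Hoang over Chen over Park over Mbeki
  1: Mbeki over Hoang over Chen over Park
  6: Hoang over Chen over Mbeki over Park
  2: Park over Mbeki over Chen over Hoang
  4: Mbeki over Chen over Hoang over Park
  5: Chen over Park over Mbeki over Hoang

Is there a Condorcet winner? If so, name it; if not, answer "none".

Chen

Head-to-head results (21 voters):
Mbeki vs Chen: Mbeki is ranked higher on 1+2+4 = 7 ballots, Chen on 14. Chen wins 14–7.
Mbeki vs Hoang: Mbeki preferred on 1+2+4+5 = 12 ballots; Mbeki wins 12–9.
Mbeki vs Park: Mbeki wins 11–10.
Chen vs Hoang: Chen is ranked higher on 2+4+5 = 11 ballots, Hoang on 10. Chen wins 11–10.
Chen vs Park: Chen, 19–2.
Hoang vs Park: Hoang, 14–7.
Only Chen has no losses; Chen is the Condorcet winner.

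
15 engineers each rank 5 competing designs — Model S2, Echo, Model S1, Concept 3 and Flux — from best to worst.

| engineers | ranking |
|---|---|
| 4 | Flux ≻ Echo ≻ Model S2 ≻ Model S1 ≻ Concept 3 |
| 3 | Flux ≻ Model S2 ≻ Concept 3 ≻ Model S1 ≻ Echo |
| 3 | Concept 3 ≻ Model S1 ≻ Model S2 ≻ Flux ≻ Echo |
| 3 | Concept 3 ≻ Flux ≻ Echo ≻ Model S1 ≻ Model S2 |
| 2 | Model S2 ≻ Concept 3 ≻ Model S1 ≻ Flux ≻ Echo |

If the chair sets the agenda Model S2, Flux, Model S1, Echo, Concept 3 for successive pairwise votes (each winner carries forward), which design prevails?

Concept 3

Round 1: Model S2 vs Flux — 5–10, Flux advances.
Round 2: Flux vs Model S1 — 10–5, Flux advances.
Round 3: Flux vs Echo — 15–0, Flux advances.
Round 4: Flux vs Concept 3 — 7–8, Concept 3 advances.
Concept 3 survives the agenda.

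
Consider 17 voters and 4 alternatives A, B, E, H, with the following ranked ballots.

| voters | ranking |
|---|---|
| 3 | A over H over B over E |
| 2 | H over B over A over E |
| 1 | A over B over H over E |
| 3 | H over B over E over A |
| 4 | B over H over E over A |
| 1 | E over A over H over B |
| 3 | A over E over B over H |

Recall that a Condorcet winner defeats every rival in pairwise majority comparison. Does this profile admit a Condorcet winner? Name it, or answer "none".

Check each pair by majority over 17 ballots:
A vs B: A preferred on 3+1+1+3 = 8 ballots; B wins 9–8.
A vs E: 9 to 8, A.
A vs H: 3+1+1+3 = 8 for A, 9 for H — H by 9–8.
B vs E: 13 to 4, B.
B vs H: B is ranked higher on 1+4+3 = 8 ballots, H on 9. H wins 9–8.
E vs H: 4 to 13, H.
H wins every pairwise contest, so H is the Condorcet winner.

H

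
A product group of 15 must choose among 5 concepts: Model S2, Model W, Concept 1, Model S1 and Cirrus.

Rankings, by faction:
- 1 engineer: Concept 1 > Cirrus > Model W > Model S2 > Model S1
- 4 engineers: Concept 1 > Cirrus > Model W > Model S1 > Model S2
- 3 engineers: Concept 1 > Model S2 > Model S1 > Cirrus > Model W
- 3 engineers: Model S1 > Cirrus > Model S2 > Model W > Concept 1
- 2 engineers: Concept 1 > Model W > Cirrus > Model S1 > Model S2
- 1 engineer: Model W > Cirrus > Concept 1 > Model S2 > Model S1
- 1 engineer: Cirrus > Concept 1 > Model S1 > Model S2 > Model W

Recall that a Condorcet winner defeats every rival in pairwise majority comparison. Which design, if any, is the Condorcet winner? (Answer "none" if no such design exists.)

Check each pair by majority over 15 ballots:
Model S2 vs Model W: Model W wins 8–7.
Model S2 vs Concept 1: Concept 1, 12–3.
Model S2 vs Model S1: Model S1 wins 10–5.
Model S2–Cirrus: Cirrus 12–3.
Model W vs Concept 1: Concept 1 wins 11–4.
Model W vs Model S1: Model W, 8–7.
Model W vs Cirrus: Cirrus wins 12–3.
Concept 1 vs Model S1: Concept 1 wins 12–3.
Concept 1 vs Cirrus: Concept 1, 10–5.
Model S1 vs Cirrus: Cirrus wins 9–6.
Only Concept 1 has no losses; Concept 1 is the Condorcet winner.

Concept 1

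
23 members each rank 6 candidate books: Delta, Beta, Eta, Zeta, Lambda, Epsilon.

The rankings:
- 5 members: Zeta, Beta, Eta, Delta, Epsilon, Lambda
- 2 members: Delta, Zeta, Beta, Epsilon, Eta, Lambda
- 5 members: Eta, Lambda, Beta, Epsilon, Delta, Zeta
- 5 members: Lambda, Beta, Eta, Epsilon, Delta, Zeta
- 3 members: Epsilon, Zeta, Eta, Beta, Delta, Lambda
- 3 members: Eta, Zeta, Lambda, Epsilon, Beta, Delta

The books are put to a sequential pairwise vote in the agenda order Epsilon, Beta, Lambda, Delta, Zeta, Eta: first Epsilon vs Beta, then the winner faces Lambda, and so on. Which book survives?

Round 1: Epsilon vs Beta — 6–17, Beta advances.
Round 2: Beta vs Lambda — 10–13, Lambda advances.
Round 3: Lambda vs Delta — 13–10, Lambda advances.
Round 4: Lambda vs Zeta — 10–13, Zeta advances.
Round 5: Zeta vs Eta — 10–13, Eta advances.
Eta survives the agenda.

Eta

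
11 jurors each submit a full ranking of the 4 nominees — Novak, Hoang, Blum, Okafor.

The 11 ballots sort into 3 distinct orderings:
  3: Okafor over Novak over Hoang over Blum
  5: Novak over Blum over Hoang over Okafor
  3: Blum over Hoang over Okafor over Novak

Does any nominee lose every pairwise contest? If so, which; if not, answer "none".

Head-to-head results (11 jurors):
Novak vs Hoang: Novak, 8–3.
Novak vs Blum: Novak, 8–3.
Novak vs Okafor: Okafor, 6–5.
Hoang vs Blum: Blum, 8–3.
Hoang vs Okafor: Hoang preferred on 5+3 = 8 ballots; Hoang wins 8–3.
Blum vs Okafor: Blum, 8–3.
Every nominee wins at least one matchup (Novak beats Hoang; Hoang beats Okafor; Blum beats Hoang; Okafor beats Novak), so there is no Condorcet loser.

none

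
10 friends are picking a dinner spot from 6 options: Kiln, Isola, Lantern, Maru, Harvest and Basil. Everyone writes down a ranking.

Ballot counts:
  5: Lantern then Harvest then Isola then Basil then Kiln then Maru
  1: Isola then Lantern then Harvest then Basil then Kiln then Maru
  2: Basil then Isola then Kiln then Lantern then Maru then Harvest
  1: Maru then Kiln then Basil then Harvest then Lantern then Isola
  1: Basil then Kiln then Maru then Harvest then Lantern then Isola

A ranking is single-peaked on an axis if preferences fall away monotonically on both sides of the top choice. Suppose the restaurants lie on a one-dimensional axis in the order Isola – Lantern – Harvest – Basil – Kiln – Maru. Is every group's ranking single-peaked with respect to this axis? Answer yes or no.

no

Axis positions: Isola=1, Lantern=2, Harvest=3, Basil=4, Kiln=5, Maru=6.
Group 1 (peak Lantern at position 2): ranking walks positions 2-3-1-4-5-6, expanding outward from the peak — single-peaked.
Group 2 (peak Isola at position 1): ranking walks positions 1-2-3-4-5-6, expanding outward from the peak — single-peaked.
Group 3: ranking walks positions 4-1-5-2-6-3; Isola is ranked above Harvest even though Harvest lies between Isola and the peak Basil on the axis — preferences dip and rise again. Not single-peaked.
Group 4 (peak Maru at position 6): ranking walks positions 6-5-4-3-2-1, expanding outward from the peak — single-peaked.
Group 5 (peak Basil at position 4): ranking walks positions 4-5-6-3-2-1, expanding outward from the peak — single-peaked.
Group 3 violates single-peakedness, so the profile is not single-peaked on this axis.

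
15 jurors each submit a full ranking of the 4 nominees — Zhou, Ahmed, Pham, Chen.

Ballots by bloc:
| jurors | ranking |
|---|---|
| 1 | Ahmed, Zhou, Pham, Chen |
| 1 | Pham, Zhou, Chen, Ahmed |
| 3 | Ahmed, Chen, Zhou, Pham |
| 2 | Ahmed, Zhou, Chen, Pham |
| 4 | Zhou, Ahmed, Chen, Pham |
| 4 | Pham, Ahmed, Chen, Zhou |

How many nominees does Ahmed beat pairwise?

3

Ahmed against each rival (15 jurors):
Ahmed vs Zhou: 10 to 5, Ahmed.
Ahmed–Pham: Ahmed 10–5.
Ahmed vs Chen: Ahmed preferred on 1+3+2+4+4 = 14 ballots; Ahmed wins 14–1.
Ahmed beats Zhou, Pham, Chen — 3 pairwise wins.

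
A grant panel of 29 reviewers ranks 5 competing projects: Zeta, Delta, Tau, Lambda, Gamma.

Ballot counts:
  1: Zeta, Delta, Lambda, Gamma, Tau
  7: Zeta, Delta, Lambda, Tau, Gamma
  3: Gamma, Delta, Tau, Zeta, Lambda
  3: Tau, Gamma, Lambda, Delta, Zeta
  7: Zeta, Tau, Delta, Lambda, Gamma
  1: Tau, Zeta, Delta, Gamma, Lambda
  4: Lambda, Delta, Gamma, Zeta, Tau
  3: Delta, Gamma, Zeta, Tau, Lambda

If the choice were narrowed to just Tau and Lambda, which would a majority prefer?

Ballots ranking Tau above Lambda: 3 + 3 + 7 + 1 + 3 = 17.
Ballots ranking Lambda above Tau: 29 − 17 = 12.
Tau wins the head-to-head 17–12.

Tau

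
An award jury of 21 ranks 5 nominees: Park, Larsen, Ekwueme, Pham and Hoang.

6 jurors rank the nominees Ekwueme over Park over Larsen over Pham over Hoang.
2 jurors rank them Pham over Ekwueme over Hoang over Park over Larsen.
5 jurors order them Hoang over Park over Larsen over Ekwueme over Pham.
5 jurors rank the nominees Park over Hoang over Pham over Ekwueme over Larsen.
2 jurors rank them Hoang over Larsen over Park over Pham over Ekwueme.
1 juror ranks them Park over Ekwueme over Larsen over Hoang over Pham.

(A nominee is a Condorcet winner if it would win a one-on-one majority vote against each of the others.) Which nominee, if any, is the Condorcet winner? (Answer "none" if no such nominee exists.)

Park

Head-to-head results (21 jurors):
Park vs Larsen: Park wins 19–2.
Park vs Ekwueme: Park, 13–8.
Park–Pham: Park 19–2.
Park vs Hoang: Park wins 12–9.
Larsen vs Ekwueme: Ekwueme wins 14–7.
Larsen–Pham: Larsen 14–7.
Larsen–Hoang: Hoang 14–7.
Ekwueme vs Pham: Ekwueme, 12–9.
Ekwueme vs Hoang: Hoang, 12–9.
Pham vs Hoang: Hoang, 13–8.
Park defeats every rival head-to-head and is the Condorcet winner.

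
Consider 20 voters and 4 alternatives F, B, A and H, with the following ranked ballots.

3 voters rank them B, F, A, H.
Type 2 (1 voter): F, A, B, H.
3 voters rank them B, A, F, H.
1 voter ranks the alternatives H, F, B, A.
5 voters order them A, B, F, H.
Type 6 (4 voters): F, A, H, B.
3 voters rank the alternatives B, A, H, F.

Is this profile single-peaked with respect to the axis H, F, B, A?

no

Axis positions: H=1, F=2, B=3, A=4.
Type 1 (peak B at position 3): ranking walks positions 3-2-4-1, expanding outward from the peak — single-peaked.
Type 2: ranking walks positions 2-4-3-1; A is ranked above B even though B lies between A and the peak F on the axis — preferences dip and rise again. Not single-peaked.
Type 3 (peak B at position 3): ranking walks positions 3-4-2-1, expanding outward from the peak — single-peaked.
Type 4 (peak H at position 1): ranking walks positions 1-2-3-4, expanding outward from the peak — single-peaked.
Type 5 (peak A at position 4): ranking walks positions 4-3-2-1, expanding outward from the peak — single-peaked.
Type 6: ranking walks positions 2-4-1-3; A is ranked above B even though B lies between A and the peak F on the axis — preferences dip and rise again. Not single-peaked.
Type 7: ranking walks positions 3-4-1-2; H is ranked above F even though F lies between H and the peak B on the axis — preferences dip and rise again. Not single-peaked.
Type 2 violates single-peakedness, so the profile is not single-peaked on this axis.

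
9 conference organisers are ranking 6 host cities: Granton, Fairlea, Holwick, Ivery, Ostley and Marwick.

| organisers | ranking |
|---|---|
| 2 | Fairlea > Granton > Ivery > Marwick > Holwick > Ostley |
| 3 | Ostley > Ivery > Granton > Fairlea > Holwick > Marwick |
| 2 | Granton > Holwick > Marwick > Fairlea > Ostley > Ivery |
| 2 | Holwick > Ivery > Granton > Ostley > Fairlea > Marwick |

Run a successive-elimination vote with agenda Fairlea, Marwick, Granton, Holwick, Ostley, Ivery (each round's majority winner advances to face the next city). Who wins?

Round 1: Fairlea vs Marwick — 7–2, Fairlea advances.
Round 2: Fairlea vs Granton — 2–7, Granton advances.
Round 3: Granton vs Holwick — 7–2, Granton advances.
Round 4: Granton vs Ostley — 6–3, Granton advances.
Round 5: Granton vs Ivery — 4–5, Ivery advances.
The agenda winner is Ivery.

Ivery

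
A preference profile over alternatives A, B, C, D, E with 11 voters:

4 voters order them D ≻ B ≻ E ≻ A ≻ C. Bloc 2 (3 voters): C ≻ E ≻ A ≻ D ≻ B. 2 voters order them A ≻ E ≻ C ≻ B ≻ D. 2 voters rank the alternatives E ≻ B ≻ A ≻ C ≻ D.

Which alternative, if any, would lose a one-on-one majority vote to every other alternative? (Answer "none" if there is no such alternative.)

none

Head-to-head results (11 voters):
A vs B: 3+2 = 5 for A, 6 for B — B by 6–5.
A vs C: A wins 8–3.
A vs D: A, 7–4.
A vs E: E, 9–2.
B vs C: B, 6–5.
B vs D: B preferred on 2+2 = 4 ballots; D wins 7–4.
B vs E: 4 to 7, E.
C vs D: C, 7–4.
C vs E: C preferred on 3 ballots; E wins 8–3.
D vs E: E wins 7–4.
No alternative is winless: A beats C; B beats A; C beats D; D beats B; E beats A. There is no Condorcet loser.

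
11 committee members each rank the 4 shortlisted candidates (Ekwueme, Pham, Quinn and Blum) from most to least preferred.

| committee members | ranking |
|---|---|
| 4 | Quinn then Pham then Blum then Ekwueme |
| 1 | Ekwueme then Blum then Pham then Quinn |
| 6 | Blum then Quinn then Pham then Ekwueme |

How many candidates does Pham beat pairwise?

1

Pham against each rival (11 committee members):
Pham vs Ekwueme: 10 to 1, Pham.
Pham vs Quinn: Pham is ranked higher on 1 ballot, Quinn on 10. Quinn wins 10–1.
Pham vs Blum: Blum, 7–4.
Pham beats Ekwueme; loses to Quinn, Blum — 1 pairwise win.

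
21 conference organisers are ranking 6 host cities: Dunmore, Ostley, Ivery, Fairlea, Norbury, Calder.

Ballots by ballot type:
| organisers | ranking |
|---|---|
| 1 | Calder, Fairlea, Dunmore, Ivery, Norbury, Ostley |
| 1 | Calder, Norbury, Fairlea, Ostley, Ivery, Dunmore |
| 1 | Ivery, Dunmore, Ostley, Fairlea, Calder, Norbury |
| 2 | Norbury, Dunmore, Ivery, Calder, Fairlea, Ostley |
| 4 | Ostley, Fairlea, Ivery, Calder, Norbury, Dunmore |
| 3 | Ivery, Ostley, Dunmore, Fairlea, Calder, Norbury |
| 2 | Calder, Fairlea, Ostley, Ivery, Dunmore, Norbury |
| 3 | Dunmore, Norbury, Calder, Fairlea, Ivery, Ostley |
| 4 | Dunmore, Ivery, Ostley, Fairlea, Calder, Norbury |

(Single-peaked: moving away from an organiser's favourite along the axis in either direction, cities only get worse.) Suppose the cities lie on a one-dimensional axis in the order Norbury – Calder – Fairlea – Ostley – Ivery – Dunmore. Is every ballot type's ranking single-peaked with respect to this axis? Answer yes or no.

no

Axis positions: Norbury=1, Calder=2, Fairlea=3, Ostley=4, Ivery=5, Dunmore=6.
Ballot type 1: ranking walks positions 2-3-6-5-1-4; Dunmore is ranked above Ostley even though Ostley lies between Dunmore and the peak Calder on the axis — preferences dip and rise again. Not single-peaked.
Ballot type 2 (peak Calder at position 2): ranking walks positions 2-1-3-4-5-6, expanding outward from the peak — single-peaked.
Ballot type 3 (peak Ivery at position 5): ranking walks positions 5-6-4-3-2-1, expanding outward from the peak — single-peaked.
Ballot type 4: ranking walks positions 1-6-5-2-3-4; Dunmore is ranked above Calder even though Calder lies between Dunmore and the peak Norbury on the axis — preferences dip and rise again. Not single-peaked.
Ballot type 5 (peak Ostley at position 4): ranking walks positions 4-3-5-2-1-6, expanding outward from the peak — single-peaked.
Ballot type 6 (peak Ivery at position 5): ranking walks positions 5-4-6-3-2-1, expanding outward from the peak — single-peaked.
Ballot type 7 (peak Calder at position 2): ranking walks positions 2-3-4-5-6-1, expanding outward from the peak — single-peaked.
Ballot type 8: ranking walks positions 6-1-2-3-5-4; Norbury is ranked above Ivery even though Ivery lies between Norbury and the peak Dunmore on the axis — preferences dip and rise again. Not single-peaked.
Ballot type 9 (peak Dunmore at position 6): ranking walks positions 6-5-4-3-2-1, expanding outward from the peak — single-peaked.
Ballot type 1 violates single-peakedness, so the profile is not single-peaked on this axis.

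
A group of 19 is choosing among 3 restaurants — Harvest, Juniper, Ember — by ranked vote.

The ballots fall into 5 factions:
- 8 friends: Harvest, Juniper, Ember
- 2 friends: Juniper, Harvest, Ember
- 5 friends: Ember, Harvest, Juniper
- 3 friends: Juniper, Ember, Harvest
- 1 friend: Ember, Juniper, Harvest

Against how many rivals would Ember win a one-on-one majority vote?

Ember against each rival (19 friends):
Ember vs Harvest: 5+3+1 = 9 for Ember, 10 for Harvest — Harvest by 10–9.
Ember vs Juniper: Ember preferred on 5+1 = 6 ballots; Juniper wins 13–6.
Ember beats no one; loses to Harvest, Juniper — 0 pairwise wins.

0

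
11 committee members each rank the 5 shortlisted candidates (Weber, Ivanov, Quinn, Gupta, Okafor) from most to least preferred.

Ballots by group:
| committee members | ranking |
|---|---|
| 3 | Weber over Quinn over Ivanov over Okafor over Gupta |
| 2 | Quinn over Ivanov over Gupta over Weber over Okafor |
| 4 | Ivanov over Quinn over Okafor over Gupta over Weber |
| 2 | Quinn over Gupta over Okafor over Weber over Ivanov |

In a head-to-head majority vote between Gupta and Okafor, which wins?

Ballots ranking Gupta above Okafor: 2 + 2 = 4.
Ballots ranking Okafor above Gupta: 11 − 4 = 7.
Okafor wins the head-to-head 7–4.

Okafor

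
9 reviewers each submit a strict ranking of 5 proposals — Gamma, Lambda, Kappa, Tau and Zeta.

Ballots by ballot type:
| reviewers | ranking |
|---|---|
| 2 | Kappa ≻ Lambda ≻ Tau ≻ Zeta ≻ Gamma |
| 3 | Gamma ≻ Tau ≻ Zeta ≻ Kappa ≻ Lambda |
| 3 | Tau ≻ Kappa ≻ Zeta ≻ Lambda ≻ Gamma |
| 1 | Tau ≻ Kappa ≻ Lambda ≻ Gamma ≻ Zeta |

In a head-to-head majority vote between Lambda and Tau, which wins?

Tau

Ballots ranking Lambda above Tau: 2.
Ballots ranking Tau above Lambda: 9 − 2 = 7.
Tau wins the head-to-head 7–2.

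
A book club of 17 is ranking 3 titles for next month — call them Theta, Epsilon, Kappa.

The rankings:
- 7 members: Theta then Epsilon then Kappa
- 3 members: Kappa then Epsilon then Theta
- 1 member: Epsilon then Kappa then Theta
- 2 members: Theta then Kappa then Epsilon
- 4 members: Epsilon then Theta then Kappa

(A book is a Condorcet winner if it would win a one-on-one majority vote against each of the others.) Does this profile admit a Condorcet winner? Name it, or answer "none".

Theta

Head-to-head results (17 members):
Theta vs Epsilon: Theta, 9–8.
Theta vs Kappa: Theta, 13–4.
Epsilon vs Kappa: 12 to 5, Epsilon.
Only Theta has no losses; Theta is the Condorcet winner.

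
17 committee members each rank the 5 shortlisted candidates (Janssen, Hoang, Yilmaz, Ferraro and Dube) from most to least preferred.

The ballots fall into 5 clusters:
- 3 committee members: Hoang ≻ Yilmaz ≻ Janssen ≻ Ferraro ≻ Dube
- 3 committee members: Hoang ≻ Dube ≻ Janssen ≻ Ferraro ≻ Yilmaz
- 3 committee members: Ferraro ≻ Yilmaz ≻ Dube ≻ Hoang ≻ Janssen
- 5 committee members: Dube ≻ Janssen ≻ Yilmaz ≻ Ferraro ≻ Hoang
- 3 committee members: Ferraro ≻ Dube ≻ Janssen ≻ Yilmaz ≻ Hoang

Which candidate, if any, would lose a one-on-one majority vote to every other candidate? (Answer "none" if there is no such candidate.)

Pairwise majorities:
Janssen vs Hoang: 8 to 9, Hoang.
Janssen–Yilmaz: Janssen 11–6.
Janssen vs Ferraro: Janssen wins 11–6.
Janssen vs Dube: Dube wins 14–3.
Hoang vs Yilmaz: Yilmaz wins 11–6.
Hoang vs Ferraro: 3+3 = 6 for Hoang, 11 for Ferraro — Ferraro by 11–6.
Hoang vs Dube: Hoang preferred on 3+3 = 6 ballots; Dube wins 11–6.
Yilmaz vs Ferraro: Ferraro wins 9–8.
Yilmaz vs Dube: 6 to 11, Dube.
Ferraro vs Dube: Ferraro, 9–8.
Each candidate has at least one pairwise win (Janssen beats Yilmaz; Hoang beats Janssen; Yilmaz beats Hoang; Ferraro beats Hoang; Dube beats Janssen) — no Condorcet loser.

none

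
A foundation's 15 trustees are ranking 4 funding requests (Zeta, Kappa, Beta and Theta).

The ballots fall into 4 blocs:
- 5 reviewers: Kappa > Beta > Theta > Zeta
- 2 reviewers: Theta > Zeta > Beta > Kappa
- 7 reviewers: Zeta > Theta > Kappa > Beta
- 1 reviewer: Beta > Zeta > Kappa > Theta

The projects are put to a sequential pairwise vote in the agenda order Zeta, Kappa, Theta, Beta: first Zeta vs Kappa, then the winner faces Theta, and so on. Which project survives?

Zeta

Round 1: Zeta vs Kappa — 10–5, Zeta advances.
Round 2: Zeta vs Theta — 8–7, Zeta advances.
Round 3: Zeta vs Beta — 9–6, Zeta advances.
The agenda winner is Zeta.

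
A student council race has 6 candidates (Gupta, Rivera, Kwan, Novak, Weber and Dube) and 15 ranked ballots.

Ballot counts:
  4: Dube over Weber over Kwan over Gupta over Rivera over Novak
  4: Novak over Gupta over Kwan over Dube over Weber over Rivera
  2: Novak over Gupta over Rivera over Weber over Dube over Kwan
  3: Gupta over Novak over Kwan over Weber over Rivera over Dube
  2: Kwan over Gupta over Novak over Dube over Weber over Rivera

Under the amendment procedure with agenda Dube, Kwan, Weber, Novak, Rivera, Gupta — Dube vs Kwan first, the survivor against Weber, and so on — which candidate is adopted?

Round 1: Dube vs Kwan — 6–9, Kwan advances.
Round 2: Kwan vs Weber — 9–6, Kwan advances.
Round 3: Kwan vs Novak — 6–9, Novak advances.
Round 4: Novak vs Rivera — 11–4, Novak advances.
Round 5: Novak vs Gupta — 6–9, Gupta advances.
The agenda winner is Gupta.

Gupta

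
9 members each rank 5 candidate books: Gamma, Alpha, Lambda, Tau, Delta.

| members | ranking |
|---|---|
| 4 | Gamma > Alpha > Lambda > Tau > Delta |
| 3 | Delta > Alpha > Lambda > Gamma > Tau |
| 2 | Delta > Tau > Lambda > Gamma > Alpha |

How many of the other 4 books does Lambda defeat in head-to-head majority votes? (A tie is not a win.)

Lambda against each rival (9 members):
Lambda–Gamma: Lambda 5–4.
Lambda vs Alpha: 2 to 7, Alpha.
Lambda–Tau: Lambda 7–2.
Lambda vs Delta: Lambda is ranked higher on 4 ballots, Delta on 5. Delta wins 5–4.
Lambda beats Gamma, Tau; loses to Alpha, Delta — 2 pairwise wins.

2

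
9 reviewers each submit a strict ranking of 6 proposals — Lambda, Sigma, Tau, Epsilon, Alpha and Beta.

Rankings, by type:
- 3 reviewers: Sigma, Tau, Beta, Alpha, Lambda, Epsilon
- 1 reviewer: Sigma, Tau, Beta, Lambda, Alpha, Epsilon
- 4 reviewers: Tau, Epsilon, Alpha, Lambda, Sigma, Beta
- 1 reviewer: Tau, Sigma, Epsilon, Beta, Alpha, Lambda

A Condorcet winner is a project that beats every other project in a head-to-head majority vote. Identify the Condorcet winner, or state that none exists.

Pairwise majorities:
Lambda vs Sigma: Lambda preferred on 4 ballots; Sigma wins 5–4.
Lambda–Tau: Tau 9–0.
Lambda vs Epsilon: 3+1 = 4 for Lambda, 5 for Epsilon — Epsilon by 5–4.
Lambda–Alpha: Alpha 8–1.
Lambda–Beta: Beta 5–4.
Sigma vs Tau: Tau wins 5–4.
Sigma vs Epsilon: Sigma wins 5–4.
Sigma–Alpha: Sigma 5–4.
Sigma–Beta: Sigma 9–0.
Tau vs Epsilon: Tau, 9–0.
Tau–Alpha: Tau 9–0.
Tau vs Beta: Tau wins 9–0.
Epsilon vs Alpha: Epsilon, 5–4.
Epsilon vs Beta: Epsilon preferred on 4+1 = 5 ballots; Epsilon wins 5–4.
Alpha vs Beta: Alpha preferred on 4 ballots; Beta wins 5–4.
Tau wins every pairwise contest, so Tau is the Condorcet winner.

Tau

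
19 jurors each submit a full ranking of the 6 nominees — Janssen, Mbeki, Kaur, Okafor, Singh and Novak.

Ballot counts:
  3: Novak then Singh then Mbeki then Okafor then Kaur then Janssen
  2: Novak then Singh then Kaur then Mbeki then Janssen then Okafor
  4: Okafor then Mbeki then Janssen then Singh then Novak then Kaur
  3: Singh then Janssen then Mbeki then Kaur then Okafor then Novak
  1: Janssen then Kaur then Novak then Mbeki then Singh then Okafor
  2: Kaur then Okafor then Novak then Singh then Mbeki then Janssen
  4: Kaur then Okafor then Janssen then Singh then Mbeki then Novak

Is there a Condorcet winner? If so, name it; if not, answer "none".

none

Head-to-head results (19 jurors):
Janssen vs Mbeki: Janssen preferred on 3+1+4 = 8 ballots; Mbeki wins 11–8.
Janssen vs Kaur: 8 to 11, Kaur.
Janssen vs Okafor: 2+3+1 = 6 for Janssen, 13 for Okafor — Okafor by 13–6.
Janssen vs Singh: Janssen is ranked higher on 4+1+4 = 9 ballots, Singh on 10. Singh wins 10–9.
Janssen vs Novak: Janssen is ranked higher on 4+3+1+4 = 12 ballots, Novak on 7. Janssen wins 12–7.
Mbeki vs Kaur: Mbeki preferred on 3+4+3 = 10 ballots; Mbeki wins 10–9.
Mbeki vs Okafor: Mbeki preferred on 3+2+3+1 = 9 ballots; Okafor wins 10–9.
Mbeki vs Singh: 4+1 = 5 for Mbeki, 14 for Singh — Singh by 14–5.
Mbeki vs Novak: 11 to 8, Mbeki.
Kaur vs Okafor: 2+3+1+2+4 = 12 for Kaur, 7 for Okafor — Kaur by 12–7.
Kaur vs Singh: Kaur preferred on 1+2+4 = 7 ballots; Singh wins 12–7.
Kaur vs Novak: Kaur preferred on 3+1+2+4 = 10 ballots; Kaur wins 10–9.
Okafor vs Singh: 4+2+4 = 10 for Okafor, 9 for Singh — Okafor by 10–9.
Okafor vs Novak: 13 to 6, Okafor.
Singh vs Novak: 11 to 8, Singh.
Every nominee loses at least once (Janssen loses to Mbeki; Mbeki loses to Okafor; Kaur loses to Mbeki; Okafor loses to Kaur; Singh loses to Okafor; Novak loses to Janssen). The majority relation contains the cycle Mbeki beats Kaur beats Okafor beats Mbeki, so there is no Condorcet winner.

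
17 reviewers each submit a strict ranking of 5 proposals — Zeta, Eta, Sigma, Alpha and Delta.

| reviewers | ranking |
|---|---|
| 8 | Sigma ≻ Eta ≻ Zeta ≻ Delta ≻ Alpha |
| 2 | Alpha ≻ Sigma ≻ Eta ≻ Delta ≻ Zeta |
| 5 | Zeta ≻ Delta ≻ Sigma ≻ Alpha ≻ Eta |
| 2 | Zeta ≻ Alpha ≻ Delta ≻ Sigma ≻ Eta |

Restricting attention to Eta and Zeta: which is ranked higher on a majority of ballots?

Ballots ranking Eta above Zeta: 8 + 2 = 10.
Ballots ranking Zeta above Eta: 17 − 10 = 7.
Eta wins the head-to-head 10–7.

Eta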